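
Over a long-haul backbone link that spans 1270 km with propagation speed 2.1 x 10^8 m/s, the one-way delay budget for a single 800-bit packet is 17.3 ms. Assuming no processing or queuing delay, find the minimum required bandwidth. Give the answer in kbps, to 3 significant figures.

Propagation delay = 1270000 / 210000000 = 6.04762 ms.
Transmission budget = 17.3 − 6.04762 = 11.2524 ms.
R ≥ L / t_tx = 800 bits / 0.0112524 s = 71.1 kbps.

71.1 kbps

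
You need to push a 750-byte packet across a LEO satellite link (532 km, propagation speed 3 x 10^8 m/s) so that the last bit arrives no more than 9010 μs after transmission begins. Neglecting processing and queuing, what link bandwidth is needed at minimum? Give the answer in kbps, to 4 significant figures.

L = 6000 bits.
Propagation delay = 532000 / 300000000 = 1773.33 μs.
Transmission budget = 9010 − 1773.33 = 7236.67 μs.
R ≥ L / t_tx = 6000 bits / 0.00723667 s = 829.1 kbps.

829.1 kbps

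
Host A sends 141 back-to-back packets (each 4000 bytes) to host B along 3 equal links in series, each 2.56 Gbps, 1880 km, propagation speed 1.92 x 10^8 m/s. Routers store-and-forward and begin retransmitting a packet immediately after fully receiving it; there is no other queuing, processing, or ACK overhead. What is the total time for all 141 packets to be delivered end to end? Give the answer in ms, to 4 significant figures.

Per-hop transmission t_tx = L/R = 32000/2560000000 = 0.0125 ms.
Per-hop propagation t_prop = 1880000/192000000 = 9.79167 ms.
Pipeline fill: first packet needs 3·t_tx to clear all hops; remaining 140 packets each add one t_tx.
Total = (3+141-1)·t_tx + 3·t_prop = 143·0.0125 + 3·9.79167 = 31.16 ms.

31.16 ms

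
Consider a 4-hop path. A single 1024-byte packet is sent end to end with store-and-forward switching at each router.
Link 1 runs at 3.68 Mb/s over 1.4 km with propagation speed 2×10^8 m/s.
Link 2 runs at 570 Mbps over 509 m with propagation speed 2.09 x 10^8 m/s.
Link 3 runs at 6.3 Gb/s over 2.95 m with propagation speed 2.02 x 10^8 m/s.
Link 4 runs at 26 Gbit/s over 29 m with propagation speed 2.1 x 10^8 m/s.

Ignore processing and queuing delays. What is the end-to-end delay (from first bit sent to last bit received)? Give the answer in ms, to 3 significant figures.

2.25 ms

L = 1024 × 8 = 8192 bits.
Transmission delays (L/R per hop): 2.22609, 0.0143719, 0.00130032, 0.000315077 ms; sum = 2.24207 ms.
Propagation delays (d/s per hop): 0.007, 0.00243541, 1.4604e-05, 0.000138095 ms; sum = 0.00958811 ms.
End-to-end = 2.25 ms.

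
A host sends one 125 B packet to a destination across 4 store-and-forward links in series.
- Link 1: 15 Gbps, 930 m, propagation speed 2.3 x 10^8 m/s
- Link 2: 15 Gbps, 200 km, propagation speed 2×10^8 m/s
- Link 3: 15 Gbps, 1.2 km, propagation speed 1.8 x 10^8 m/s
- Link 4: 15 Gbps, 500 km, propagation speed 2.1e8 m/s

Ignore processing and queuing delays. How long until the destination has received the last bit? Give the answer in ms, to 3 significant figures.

L = 125 × 8 = 1000 bits.
Transmission delay per hop = L/R = 1000/15000000000 = 6.66667e-05 ms; 4 hops → 0.000266667 ms.
Propagation delays (d/s per hop): 0.00404348, 1, 0.00666667, 2.38095 ms; sum = 3.39166 ms.
End-to-end = 3.39 ms.

3.39 ms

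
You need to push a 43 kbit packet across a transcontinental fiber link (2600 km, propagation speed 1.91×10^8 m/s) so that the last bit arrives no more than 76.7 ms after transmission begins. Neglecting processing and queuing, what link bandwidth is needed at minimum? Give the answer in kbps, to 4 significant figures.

681.6 kbps

Propagation delay = 2600000 / 191000000 = 13.6126 ms.
Transmission budget = 76.7 − 13.6126 = 63.0874 ms.
R ≥ L / t_tx = 43000 bits / 0.0630874 s = 681.6 kbps.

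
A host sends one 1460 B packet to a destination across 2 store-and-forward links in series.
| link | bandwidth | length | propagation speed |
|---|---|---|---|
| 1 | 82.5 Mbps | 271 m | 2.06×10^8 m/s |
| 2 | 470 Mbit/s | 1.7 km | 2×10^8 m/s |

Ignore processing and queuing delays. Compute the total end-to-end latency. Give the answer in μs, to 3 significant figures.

L = 1460 × 8 = 11680 bits.
Transmission delays (L/R per hop): 141.576, 24.8511 μs; sum = 166.427 μs.
Propagation delays (d/s per hop): 1.31553, 8.5 μs; sum = 9.81553 μs.
End-to-end = 176 μs.

176 μs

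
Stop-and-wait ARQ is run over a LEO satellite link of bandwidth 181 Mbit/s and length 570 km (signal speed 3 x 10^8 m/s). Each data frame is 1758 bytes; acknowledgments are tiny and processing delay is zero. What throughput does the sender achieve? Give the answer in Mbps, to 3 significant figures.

3.63 Mbps

t_tx = L/R = 14064/181000000 = 7.77017e-05 s.
t_prop = 570000/300000000 = 0.0019 s; RTT = 0.0038 s.
Cycle = t_tx + RTT = 0.0038777 s.
Throughput = L / cycle = 14064 / 0.0038777 = 3.63 Mbps.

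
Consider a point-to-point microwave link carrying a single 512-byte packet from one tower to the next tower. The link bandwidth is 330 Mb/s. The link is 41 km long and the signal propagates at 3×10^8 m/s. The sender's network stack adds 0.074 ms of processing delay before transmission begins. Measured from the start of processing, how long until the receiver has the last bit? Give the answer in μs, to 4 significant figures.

223.1 μs

L = 512 × 8 = 4096 bits.
Transmission delay = L/R = 4096 / 330000000 = 12.4121 μs.
Propagation delay = d/s = 41000 m / 300000000 m/s = 136.667 μs.
Plus processing delay 0.074 ms = 74 μs.
Total = 223.1 μs.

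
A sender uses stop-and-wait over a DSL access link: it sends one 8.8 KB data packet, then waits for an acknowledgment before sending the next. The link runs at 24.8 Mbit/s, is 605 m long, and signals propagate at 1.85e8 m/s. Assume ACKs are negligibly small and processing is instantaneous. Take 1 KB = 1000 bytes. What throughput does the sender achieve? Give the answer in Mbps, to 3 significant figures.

24.7 Mbps

t_tx = L/R = 70400/24800000 = 0.00283871 s.
t_prop = 605/185000000 = 3.27027e-06 s; RTT = 6.54054e-06 s.
Cycle = t_tx + RTT = 0.00284525 s.
Throughput = L / cycle = 70400 / 0.00284525 = 24.7 Mbps.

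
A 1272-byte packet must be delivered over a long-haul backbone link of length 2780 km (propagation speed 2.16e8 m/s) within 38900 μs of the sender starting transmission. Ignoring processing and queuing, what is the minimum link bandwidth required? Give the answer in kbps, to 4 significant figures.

390.9 kbps

L = 10176 bits.
Propagation delay = 2780000 / 216000000 = 12870.4 μs.
Transmission budget = 38900 − 12870.4 = 26029.6 μs.
R ≥ L / t_tx = 10176 bits / 0.0260296 s = 390.9 kbps.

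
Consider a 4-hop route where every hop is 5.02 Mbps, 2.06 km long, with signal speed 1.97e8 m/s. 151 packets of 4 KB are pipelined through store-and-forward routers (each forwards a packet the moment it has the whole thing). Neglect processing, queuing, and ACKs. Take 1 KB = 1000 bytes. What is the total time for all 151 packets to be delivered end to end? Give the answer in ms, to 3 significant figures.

Per-hop transmission t_tx = L/R = 32000/5020000 = 6.3745 ms.
Per-hop propagation t_prop = 2060/197000000 = 0.0104569 ms.
Pipeline fill: first packet needs 4·t_tx to clear all hops; remaining 150 packets each add one t_tx.
Total = (4+151-1)·t_tx + 4·t_prop = 154·6.3745 + 4·0.0104569 = 982 ms.

982 ms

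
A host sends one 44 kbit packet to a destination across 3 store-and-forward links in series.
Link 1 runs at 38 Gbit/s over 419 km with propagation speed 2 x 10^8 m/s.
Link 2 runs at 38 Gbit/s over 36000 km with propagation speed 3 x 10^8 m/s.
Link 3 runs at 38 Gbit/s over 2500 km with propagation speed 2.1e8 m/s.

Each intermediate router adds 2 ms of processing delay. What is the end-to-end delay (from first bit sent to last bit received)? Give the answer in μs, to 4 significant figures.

L = 44000 bits.
Transmission delay per hop = L/R = 44000/38000000000 = 1.15789 μs; 3 hops → 3.47368 μs.
Propagation delays (d/s per hop): 2095, 120000, 11904.8 μs; sum = 134000 μs.
Processing at 2 router(s): 2 × 2 ms = 4000 μs.
End-to-end = 138000 μs.

138000 μs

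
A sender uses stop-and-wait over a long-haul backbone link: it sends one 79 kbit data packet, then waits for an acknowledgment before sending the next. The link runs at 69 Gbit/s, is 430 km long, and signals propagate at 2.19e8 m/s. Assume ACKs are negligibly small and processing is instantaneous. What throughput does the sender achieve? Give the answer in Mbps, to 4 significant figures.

20.11 Mbps

t_tx = L/R = 79000/69000000000 = 1.14493e-06 s.
t_prop = 430000/219000000 = 0.00196347 s; RTT = 0.00392694 s.
Cycle = t_tx + RTT = 0.00392809 s.
Throughput = L / cycle = 79000 / 0.00392809 = 20.11 Mbps.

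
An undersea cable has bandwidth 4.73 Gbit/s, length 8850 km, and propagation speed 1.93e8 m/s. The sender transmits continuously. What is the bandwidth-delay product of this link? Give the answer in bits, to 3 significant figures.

Propagation delay = 8850000 / 193000000 = 0.0458549 s.
BDP = R × t_prop = 4730000000 × 0.0458549 = 216894000 bits.

217000000 bits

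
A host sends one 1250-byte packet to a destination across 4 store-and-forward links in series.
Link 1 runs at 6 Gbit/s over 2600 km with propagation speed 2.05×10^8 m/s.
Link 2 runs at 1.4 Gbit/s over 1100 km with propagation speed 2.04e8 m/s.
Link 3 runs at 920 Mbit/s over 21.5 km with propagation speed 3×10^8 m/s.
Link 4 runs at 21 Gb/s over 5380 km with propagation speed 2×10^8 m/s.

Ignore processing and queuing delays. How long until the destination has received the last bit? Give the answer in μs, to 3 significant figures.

45100 μs

L = 1250 × 8 = 10000 bits.
Transmission delays (L/R per hop): 1.66667, 7.14286, 10.8696, 0.47619 μs; sum = 20.1553 μs.
Propagation delays (d/s per hop): 12682.9, 5392.16, 71.6667, 26900 μs; sum = 45046.8 μs.
End-to-end = 45100 μs.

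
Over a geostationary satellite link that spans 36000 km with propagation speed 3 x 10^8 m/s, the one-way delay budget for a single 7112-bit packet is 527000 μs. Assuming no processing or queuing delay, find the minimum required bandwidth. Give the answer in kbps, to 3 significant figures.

17.5 kbps

Propagation delay = 36000000 / 300000000 = 120000 μs.
Transmission budget = 527000 − 120000 = 407000 μs.
R ≥ L / t_tx = 7112 bits / 0.407 s = 17.5 kbps.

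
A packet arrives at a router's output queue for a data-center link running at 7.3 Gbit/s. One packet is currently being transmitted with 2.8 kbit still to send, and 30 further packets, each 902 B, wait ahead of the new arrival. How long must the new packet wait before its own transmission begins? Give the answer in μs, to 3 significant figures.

30.0 μs

Each queued packet: L/R = 7216/7300000000 = 0.988493 μs.
30 queued → 29.6548 μs.
Plus remaining 2800 bits of current packet: 0.383562 μs.
Queuing delay = 30.0 μs.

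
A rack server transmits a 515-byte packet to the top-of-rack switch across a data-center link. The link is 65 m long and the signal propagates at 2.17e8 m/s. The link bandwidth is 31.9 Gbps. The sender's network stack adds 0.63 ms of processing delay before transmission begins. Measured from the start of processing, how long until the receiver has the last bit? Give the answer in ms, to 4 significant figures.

L = 515 × 8 = 4120 bits.
Transmission delay = L/R = 4120 / 31900000000 = 0.000129154 ms.
Propagation delay = d/s = 65 m / 217000000 m/s = 0.000299539 ms.
Plus processing delay 0.63 ms = 0.63 ms.
Total = 0.6304 ms.

0.6304 ms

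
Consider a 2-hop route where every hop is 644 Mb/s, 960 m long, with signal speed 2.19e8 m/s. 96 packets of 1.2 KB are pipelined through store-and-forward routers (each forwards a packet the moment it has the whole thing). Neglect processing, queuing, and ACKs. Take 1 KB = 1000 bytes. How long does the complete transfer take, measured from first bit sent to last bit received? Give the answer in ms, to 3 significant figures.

1.45 ms

Per-hop transmission t_tx = L/R = 9600/644000000 = 0.0149068 ms.
Per-hop propagation t_prop = 960/219000000 = 0.00438356 ms.
Pipeline fill: first packet needs 2·t_tx to clear all hops; remaining 95 packets each add one t_tx.
Total = (2+96-1)·t_tx + 2·t_prop = 97·0.0149068 + 2·0.00438356 = 1.45 ms.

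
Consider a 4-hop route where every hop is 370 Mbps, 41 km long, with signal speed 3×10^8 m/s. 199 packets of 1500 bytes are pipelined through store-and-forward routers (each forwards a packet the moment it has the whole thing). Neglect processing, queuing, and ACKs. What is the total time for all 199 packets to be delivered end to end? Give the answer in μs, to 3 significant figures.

Per-hop transmission t_tx = L/R = 12000/370000000 = 32.4324 μs.
Per-hop propagation t_prop = 41000/300000000 = 136.667 μs.
Pipeline fill: first packet needs 4·t_tx to clear all hops; remaining 198 packets each add one t_tx.
Total = (4+199-1)·t_tx + 4·t_prop = 202·32.4324 + 4·136.667 = 7100 μs.

7100 μs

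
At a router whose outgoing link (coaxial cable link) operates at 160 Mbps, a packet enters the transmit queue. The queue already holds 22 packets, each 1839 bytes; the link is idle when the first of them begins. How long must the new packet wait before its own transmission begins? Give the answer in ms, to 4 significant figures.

2.023 ms

Each queued packet: L/R = 14712/160000000 = 0.09195 ms.
22 queued → 2.0229 ms.
Queuing delay = 2.023 ms.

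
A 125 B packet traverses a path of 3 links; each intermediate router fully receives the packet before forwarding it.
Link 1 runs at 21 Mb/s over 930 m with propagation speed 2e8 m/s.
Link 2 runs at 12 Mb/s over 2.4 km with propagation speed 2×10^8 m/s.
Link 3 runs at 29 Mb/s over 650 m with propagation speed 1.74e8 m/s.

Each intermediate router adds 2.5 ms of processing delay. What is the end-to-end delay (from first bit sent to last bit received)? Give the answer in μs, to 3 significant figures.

5190 μs

L = 125 × 8 = 1000 bits.
Transmission delays (L/R per hop): 47.619, 83.3333, 34.4828 μs; sum = 165.435 μs.
Propagation delays (d/s per hop): 4.65, 12, 3.73563 μs; sum = 20.3856 μs.
Processing at 2 router(s): 2 × 2.5 ms = 5000 μs.
End-to-end = 5190 μs.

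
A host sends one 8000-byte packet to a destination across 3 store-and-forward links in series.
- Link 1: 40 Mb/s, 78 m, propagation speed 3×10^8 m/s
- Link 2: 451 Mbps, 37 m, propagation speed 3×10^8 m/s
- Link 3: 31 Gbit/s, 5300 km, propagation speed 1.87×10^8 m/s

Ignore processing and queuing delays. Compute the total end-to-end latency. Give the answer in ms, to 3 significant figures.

30.1 ms

L = 8000 × 8 = 64000 bits.
Transmission delays (L/R per hop): 1.6, 0.141907, 0.00206452 ms; sum = 1.74397 ms.
Propagation delays (d/s per hop): 0.00026, 0.000123333, 28.3422 ms; sum = 28.3426 ms.
End-to-end = 30.1 ms.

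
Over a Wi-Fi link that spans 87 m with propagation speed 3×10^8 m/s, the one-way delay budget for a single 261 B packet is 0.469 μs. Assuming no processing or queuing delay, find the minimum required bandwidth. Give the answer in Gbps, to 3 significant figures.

11.7 Gbps

L = 2088 bits.
Propagation delay = 87 / 300000000 = 0.29 μs.
Transmission budget = 0.469 − 0.29 = 0.179 μs.
R ≥ L / t_tx = 2088 bits / 1.79e-07 s = 11.7 Gbps.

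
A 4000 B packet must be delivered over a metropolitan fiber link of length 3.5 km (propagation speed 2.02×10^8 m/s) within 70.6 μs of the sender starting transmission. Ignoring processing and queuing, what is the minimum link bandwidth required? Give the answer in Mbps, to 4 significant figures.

L = 32000 bits.
Propagation delay = 3500 / 202000000 = 17.3267 μs.
Transmission budget = 70.6 − 17.3267 = 53.2733 μs.
R ≥ L / t_tx = 32000 bits / 5.32733e-05 s = 600.7 Mbps.

600.7 Mbps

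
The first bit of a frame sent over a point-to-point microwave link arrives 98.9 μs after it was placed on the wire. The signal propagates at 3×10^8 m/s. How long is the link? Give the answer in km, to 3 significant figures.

29.7 km

d = s × t_prop = 300000000 × 9.89e-05 = 29.7 km.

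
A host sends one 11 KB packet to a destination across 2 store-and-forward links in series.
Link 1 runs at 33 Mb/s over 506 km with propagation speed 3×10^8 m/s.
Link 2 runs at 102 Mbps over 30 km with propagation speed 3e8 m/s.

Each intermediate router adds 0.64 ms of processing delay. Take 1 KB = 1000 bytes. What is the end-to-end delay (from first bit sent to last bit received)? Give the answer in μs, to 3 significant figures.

5960 μs

L = 88000 bits.
Transmission delays (L/R per hop): 2666.67, 862.745 μs; sum = 3529.41 μs.
Propagation delays (d/s per hop): 1686.67, 100 μs; sum = 1786.67 μs.
Processing at 1 router(s): 1 × 0.64 ms = 640 μs.
End-to-end = 5960 μs.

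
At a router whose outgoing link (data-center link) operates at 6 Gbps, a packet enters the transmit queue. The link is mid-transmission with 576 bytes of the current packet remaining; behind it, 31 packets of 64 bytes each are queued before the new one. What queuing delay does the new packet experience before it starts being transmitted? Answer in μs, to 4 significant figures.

3.413 μs

Each queued packet: L/R = 512/6000000000 = 0.0853333 μs.
31 queued → 2.64533 μs.
Plus remaining 4608 bits of current packet: 0.768 μs.
Queuing delay = 3.413 μs.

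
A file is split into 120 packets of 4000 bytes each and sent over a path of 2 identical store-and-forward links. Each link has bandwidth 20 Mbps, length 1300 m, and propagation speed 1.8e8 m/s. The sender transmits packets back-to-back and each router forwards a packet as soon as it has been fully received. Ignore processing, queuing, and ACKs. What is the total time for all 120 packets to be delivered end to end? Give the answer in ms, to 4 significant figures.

Per-hop transmission t_tx = L/R = 32000/20000000 = 1.6 ms.
Per-hop propagation t_prop = 1300/180000000 = 0.00722222 ms.
Pipeline fill: first packet needs 2·t_tx to clear all hops; remaining 119 packets each add one t_tx.
Total = (2+120-1)·t_tx + 2·t_prop = 121·1.6 + 2·0.00722222 = 193.6 ms.

193.6 ms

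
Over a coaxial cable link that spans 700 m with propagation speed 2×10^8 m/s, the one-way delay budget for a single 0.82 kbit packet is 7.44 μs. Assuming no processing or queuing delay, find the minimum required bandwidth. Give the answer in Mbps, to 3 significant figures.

208 Mbps

Propagation delay = 700 / 200000000 = 3.5 μs.
Transmission budget = 7.44 − 3.5 = 3.94 μs.
R ≥ L / t_tx = 820 bits / 3.94e-06 s = 208 Mbps.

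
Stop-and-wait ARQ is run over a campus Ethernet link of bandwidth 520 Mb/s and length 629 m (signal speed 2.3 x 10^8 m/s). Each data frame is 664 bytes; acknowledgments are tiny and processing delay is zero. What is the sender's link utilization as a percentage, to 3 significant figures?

65.1 %

t_tx = L/R = 5312/520000000 = 1.02154e-05 s.
t_prop = 629/2.3e+08 = 2.73478e-06 s; RTT = 5.46957e-06 s.
Cycle = t_tx + RTT = 1.56849e-05 s.
Utilization = t_tx / cycle = 1.02154e-05/1.56849e-05 = 65.1 %.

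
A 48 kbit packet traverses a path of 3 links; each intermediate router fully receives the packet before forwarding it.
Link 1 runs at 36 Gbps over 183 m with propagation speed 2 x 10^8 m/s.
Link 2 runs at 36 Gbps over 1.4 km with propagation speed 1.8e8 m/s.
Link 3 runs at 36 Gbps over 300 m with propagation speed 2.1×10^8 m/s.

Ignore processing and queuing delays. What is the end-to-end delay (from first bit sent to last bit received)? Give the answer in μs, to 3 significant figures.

14.1 μs

L = 48000 bits.
Transmission delay per hop = L/R = 48000/36000000000 = 1.33333 μs; 3 hops → 4 μs.
Propagation delays (d/s per hop): 0.915, 7.77778, 1.42857 μs; sum = 10.1213 μs.
End-to-end = 14.1 μs.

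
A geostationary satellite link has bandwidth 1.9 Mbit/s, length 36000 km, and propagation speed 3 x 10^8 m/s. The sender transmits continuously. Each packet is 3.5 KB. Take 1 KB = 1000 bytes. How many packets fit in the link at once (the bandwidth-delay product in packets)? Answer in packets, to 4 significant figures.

Propagation delay = 36000000 / 300000000 = 0.12 s.
BDP = R × t_prop = 1900000 × 0.12 = 228000 bits.
In packets of 28000 bits: 8.143 packets.

8.143 packets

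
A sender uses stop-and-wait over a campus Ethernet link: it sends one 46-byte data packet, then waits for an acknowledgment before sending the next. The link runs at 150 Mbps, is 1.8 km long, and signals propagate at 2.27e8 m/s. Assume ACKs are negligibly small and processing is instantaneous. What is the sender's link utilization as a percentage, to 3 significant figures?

13.4 %

t_tx = L/R = 368/150000000 = 2.45333e-06 s.
t_prop = 1800/227000000 = 7.92952e-06 s; RTT = 1.5859e-05 s.
Cycle = t_tx + RTT = 1.83124e-05 s.
Utilization = t_tx / cycle = 2.45333e-06/1.83124e-05 = 13.4 %.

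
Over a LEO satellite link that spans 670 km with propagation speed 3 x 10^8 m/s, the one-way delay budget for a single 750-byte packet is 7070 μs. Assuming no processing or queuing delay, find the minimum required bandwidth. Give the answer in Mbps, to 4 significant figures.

L = 6000 bits.
Propagation delay = 670000 / 300000000 = 2233.33 μs.
Transmission budget = 7070 − 2233.33 = 4836.67 μs.
R ≥ L / t_tx = 6000 bits / 0.00483667 s = 1.241 Mbps.

1.241 Mbps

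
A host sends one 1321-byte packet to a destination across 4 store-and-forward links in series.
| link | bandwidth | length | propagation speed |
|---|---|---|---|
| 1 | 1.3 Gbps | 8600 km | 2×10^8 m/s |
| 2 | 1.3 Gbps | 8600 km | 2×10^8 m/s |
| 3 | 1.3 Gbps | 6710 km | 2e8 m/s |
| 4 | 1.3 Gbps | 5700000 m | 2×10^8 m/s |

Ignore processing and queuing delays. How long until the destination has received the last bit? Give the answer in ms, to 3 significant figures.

L = 1321 × 8 = 10568 bits.
Transmission delay per hop = L/R = 10568/1300000000 = 0.00812923 ms; 4 hops → 0.0325169 ms.
Propagation delays (d/s per hop): 43, 43, 33.55, 28.5 ms; sum = 148.05 ms.
End-to-end = 148 ms.

148 ms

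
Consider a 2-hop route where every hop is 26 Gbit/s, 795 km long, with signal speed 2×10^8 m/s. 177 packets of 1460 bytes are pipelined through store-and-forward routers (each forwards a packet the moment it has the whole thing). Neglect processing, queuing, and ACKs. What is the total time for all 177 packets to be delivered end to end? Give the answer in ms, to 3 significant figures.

Per-hop transmission t_tx = L/R = 11680/26000000000 = 0.000449231 ms.
Per-hop propagation t_prop = 795000/200000000 = 3.975 ms.
Pipeline fill: first packet needs 2·t_tx to clear all hops; remaining 176 packets each add one t_tx.
Total = (2+177-1)·t_tx + 2·t_prop = 178·0.000449231 + 2·3.975 = 8.03 ms.

8.03 ms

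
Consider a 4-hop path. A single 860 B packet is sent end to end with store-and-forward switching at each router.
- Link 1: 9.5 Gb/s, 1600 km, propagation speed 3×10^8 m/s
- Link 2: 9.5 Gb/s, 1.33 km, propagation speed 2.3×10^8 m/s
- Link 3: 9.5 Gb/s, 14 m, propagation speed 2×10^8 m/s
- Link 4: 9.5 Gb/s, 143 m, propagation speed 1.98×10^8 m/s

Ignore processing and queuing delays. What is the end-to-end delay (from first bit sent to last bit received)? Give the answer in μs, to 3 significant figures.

5340 μs

L = 860 × 8 = 6880 bits.
Transmission delay per hop = L/R = 6880/9500000000 = 0.724211 μs; 4 hops → 2.89684 μs.
Propagation delays (d/s per hop): 5333.33, 5.78261, 0.07, 0.722222 μs; sum = 5339.91 μs.
End-to-end = 5340 μs.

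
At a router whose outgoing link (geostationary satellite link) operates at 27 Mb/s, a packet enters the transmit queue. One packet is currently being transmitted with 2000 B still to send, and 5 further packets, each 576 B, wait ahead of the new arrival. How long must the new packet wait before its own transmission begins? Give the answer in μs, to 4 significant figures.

1446 μs

Each queued packet: L/R = 4608/27000000 = 170.667 μs.
5 queued → 853.333 μs.
Plus remaining 16000 bits of current packet: 592.593 μs.
Queuing delay = 1446 μs.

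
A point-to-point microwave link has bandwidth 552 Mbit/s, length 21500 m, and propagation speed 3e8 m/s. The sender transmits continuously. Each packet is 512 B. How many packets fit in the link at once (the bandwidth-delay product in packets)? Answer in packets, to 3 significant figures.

9.66 packets

Propagation delay = 21500 / 300000000 = 7.16667e-05 s.
BDP = R × t_prop = 552000000 × 7.16667e-05 = 39560 bits.
In packets of 4096 bits: 9.66 packets.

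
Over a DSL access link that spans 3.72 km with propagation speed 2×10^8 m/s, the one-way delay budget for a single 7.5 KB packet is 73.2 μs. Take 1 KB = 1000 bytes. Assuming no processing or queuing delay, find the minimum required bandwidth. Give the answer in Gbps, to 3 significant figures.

L = 60000 bits.
Propagation delay = 3720 / 200000000 = 18.6 μs.
Transmission budget = 73.2 − 18.6 = 54.6 μs.
R ≥ L / t_tx = 60000 bits / 5.46e-05 s = 1.10 Gbps.

1.10 Gbps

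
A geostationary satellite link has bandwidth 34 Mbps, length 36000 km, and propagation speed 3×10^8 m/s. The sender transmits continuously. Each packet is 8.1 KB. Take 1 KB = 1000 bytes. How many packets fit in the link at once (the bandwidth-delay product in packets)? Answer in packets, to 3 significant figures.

Propagation delay = 36000000 / 300000000 = 0.12 s.
BDP = R × t_prop = 34000000 × 0.12 = 4080000 bits.
In packets of 64800 bits: 63.0 packets.

63.0 packets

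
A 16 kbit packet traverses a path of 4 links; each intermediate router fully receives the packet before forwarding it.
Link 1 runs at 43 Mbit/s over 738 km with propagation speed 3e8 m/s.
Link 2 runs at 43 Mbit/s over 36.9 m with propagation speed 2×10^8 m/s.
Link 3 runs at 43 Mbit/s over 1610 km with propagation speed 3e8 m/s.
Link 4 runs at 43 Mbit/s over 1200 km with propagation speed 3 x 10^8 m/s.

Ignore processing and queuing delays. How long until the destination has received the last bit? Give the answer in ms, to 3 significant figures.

13.3 ms

L = 16000 bits.
Transmission delay per hop = L/R = 16000/43000000 = 0.372093 ms; 4 hops → 1.48837 ms.
Propagation delays (d/s per hop): 2.46, 0.0001845, 5.36667, 4 ms; sum = 11.8269 ms.
End-to-end = 13.3 ms.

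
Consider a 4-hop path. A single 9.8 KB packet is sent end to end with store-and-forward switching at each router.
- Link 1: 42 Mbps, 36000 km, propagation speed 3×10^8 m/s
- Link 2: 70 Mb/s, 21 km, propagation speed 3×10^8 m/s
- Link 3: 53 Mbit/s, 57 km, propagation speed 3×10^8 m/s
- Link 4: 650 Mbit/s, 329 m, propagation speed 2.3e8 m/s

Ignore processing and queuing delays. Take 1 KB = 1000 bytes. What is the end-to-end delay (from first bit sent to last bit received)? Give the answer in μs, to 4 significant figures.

L = 78400 bits.
Transmission delays (L/R per hop): 1866.67, 1120, 1479.25, 120.615 μs; sum = 4586.53 μs.
Propagation delays (d/s per hop): 120000, 70, 190, 1.43043 μs; sum = 120261 μs.
End-to-end = 124800 μs.

124800 μs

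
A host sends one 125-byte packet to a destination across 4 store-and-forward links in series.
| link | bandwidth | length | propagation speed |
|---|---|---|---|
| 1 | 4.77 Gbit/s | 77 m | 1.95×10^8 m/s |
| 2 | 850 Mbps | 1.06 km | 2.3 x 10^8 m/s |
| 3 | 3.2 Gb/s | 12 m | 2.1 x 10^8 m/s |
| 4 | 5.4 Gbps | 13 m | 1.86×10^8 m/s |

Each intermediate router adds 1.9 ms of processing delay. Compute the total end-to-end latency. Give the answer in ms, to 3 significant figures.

L = 125 × 8 = 1000 bits.
Transmission delays (L/R per hop): 0.000209644, 0.00117647, 0.0003125, 0.000185185 ms; sum = 0.0018838 ms.
Propagation delays (d/s per hop): 0.000394872, 0.0046087, 5.71429e-05, 6.98925e-05 ms; sum = 0.0051306 ms.
Processing at 3 router(s): 3 × 1.9 ms = 5.7 ms.
End-to-end = 5.71 ms.

5.71 ms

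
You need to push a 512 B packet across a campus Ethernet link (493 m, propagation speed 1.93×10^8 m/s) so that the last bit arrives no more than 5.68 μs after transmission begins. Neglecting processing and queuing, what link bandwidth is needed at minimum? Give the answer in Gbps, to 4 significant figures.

L = 4096 bits.
Propagation delay = 493 / 193000000 = 2.5544 μs.
Transmission budget = 5.68 − 2.5544 = 3.1256 μs.
R ≥ L / t_tx = 4096 bits / 3.1256e-06 s = 1.310 Gbps.

1.310 Gbps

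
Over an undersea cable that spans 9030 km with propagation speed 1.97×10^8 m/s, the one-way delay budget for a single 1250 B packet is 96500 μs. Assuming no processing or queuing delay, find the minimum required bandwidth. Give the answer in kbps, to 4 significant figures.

197.4 kbps

L = 10000 bits.
Propagation delay = 9030000 / 197000000 = 45837.6 μs.
Transmission budget = 96500 − 45837.6 = 50662.4 μs.
R ≥ L / t_tx = 10000 bits / 0.0506624 s = 197.4 kbps.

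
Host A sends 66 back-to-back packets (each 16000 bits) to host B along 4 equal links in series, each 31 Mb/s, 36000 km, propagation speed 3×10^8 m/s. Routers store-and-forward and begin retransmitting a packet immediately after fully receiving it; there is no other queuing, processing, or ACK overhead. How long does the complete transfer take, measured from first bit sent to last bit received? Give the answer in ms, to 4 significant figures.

515.6 ms

Per-hop transmission t_tx = L/R = 16000/31000000 = 0.516129 ms.
Per-hop propagation t_prop = 36000000/300000000 = 120 ms.
Pipeline fill: first packet needs 4·t_tx to clear all hops; remaining 65 packets each add one t_tx.
Total = (4+66-1)·t_tx + 4·t_prop = 69·0.516129 + 4·120 = 515.6 ms.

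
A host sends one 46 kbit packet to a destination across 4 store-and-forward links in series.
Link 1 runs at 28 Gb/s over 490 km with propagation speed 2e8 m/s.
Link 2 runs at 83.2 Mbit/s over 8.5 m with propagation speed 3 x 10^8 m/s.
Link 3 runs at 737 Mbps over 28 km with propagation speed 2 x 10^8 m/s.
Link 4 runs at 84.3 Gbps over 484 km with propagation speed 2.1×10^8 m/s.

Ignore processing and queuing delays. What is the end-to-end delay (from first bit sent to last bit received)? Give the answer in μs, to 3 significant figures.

5510 μs

L = 46000 bits.
Transmission delays (L/R per hop): 1.64286, 552.885, 62.4152, 0.54567 μs; sum = 617.488 μs.
Propagation delays (d/s per hop): 2450, 0.0283333, 140, 2304.76 μs; sum = 4894.79 μs.
End-to-end = 5510 μs.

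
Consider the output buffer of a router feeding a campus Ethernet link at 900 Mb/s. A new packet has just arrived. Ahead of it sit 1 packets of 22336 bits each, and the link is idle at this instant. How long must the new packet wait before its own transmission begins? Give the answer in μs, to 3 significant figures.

Each queued packet: L/R = 22336/900000000 = 24.8178 μs.
1 queued → 24.8178 μs.
Queuing delay = 24.8 μs.

24.8 μs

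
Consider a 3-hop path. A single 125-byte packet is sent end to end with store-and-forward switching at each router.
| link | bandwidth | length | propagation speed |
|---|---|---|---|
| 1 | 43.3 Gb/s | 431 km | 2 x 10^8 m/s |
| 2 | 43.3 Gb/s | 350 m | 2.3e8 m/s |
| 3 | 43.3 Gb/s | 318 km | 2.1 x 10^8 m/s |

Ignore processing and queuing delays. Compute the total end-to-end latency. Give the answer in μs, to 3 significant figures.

3670 μs

L = 125 × 8 = 1000 bits.
Transmission delay per hop = L/R = 1000/43300000000 = 0.0230947 μs; 3 hops → 0.0692841 μs.
Propagation delays (d/s per hop): 2155, 1.52174, 1514.29 μs; sum = 3670.81 μs.
End-to-end = 3670 μs.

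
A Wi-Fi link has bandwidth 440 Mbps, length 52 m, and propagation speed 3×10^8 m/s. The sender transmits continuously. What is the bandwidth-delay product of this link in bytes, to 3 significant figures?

9.53 bytes

Propagation delay = 52 / 300000000 = 1.73333e-07 s.
BDP = R × t_prop = 440000000 × 1.73333e-07 = 76.2667 bits.
In bytes: 76.2667/8 = 9.53 bytes.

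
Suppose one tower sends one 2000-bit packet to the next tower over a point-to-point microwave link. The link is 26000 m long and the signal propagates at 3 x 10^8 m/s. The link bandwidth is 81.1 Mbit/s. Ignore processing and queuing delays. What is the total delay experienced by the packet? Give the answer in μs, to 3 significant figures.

Transmission delay = L/R = 2000 / 81100000 = 24.6609 μs.
Propagation delay = d/s = 26000 m / 300000000 m/s = 86.6667 μs.
Total = 111 μs.

111 μs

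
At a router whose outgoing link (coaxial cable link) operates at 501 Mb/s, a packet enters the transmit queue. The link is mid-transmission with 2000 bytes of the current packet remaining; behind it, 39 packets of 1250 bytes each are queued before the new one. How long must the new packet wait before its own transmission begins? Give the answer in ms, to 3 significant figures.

0.810 ms

Each queued packet: L/R = 10000/501000000 = 0.0199601 ms.
39 queued → 0.778443 ms.
Plus remaining 16000 bits of current packet: 0.0319361 ms.
Queuing delay = 0.810 ms.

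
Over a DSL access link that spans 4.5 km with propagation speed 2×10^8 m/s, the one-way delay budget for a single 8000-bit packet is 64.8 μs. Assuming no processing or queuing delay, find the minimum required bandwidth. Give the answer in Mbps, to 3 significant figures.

Propagation delay = 4500 / 200000000 = 22.5 μs.
Transmission budget = 64.8 − 22.5 = 42.3 μs.
R ≥ L / t_tx = 8000 bits / 4.23e-05 s = 189 Mbps.

189 Mbps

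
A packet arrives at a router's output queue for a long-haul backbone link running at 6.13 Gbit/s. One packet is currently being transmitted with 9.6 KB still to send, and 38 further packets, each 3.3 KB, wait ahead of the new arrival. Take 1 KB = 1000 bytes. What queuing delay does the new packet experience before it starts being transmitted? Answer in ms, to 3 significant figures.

Each queued packet: L/R = 26400/6130000000 = 0.00430669 ms.
38 queued → 0.163654 ms.
Plus remaining 76800 bits of current packet: 0.0125285 ms.
Queuing delay = 0.176 ms.

0.176 ms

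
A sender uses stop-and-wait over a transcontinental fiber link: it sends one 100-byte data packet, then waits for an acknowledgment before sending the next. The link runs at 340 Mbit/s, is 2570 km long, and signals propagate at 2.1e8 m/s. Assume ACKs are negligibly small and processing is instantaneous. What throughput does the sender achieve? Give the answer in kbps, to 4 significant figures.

t_tx = L/R = 800/340000000 = 2.35294e-06 s.
t_prop = 2570000/210000000 = 0.0122381 s; RTT = 0.0244762 s.
Cycle = t_tx + RTT = 0.0244785 s.
Throughput = L / cycle = 800 / 0.0244785 = 32.68 kbps.

32.68 kbps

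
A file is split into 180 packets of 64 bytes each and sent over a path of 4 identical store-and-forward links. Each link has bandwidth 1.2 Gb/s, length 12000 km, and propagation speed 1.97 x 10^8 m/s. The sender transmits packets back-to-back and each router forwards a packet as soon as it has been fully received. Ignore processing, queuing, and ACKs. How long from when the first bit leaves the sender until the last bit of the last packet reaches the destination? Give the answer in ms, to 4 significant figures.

243.7 ms

Per-hop transmission t_tx = L/R = 512/1200000000 = 0.000426667 ms.
Per-hop propagation t_prop = 12000000/197000000 = 60.9137 ms.
Pipeline fill: first packet needs 4·t_tx to clear all hops; remaining 179 packets each add one t_tx.
Total = (4+180-1)·t_tx + 4·t_prop = 183·0.000426667 + 4·60.9137 = 243.7 ms.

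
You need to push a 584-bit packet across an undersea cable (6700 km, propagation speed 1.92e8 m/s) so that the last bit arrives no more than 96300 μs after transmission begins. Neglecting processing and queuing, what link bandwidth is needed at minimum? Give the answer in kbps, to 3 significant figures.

9.51 kbps

Propagation delay = 6700000 / 192000000 = 34895.8 μs.
Transmission budget = 96300 − 34895.8 = 61404.2 μs.
R ≥ L / t_tx = 584 bits / 0.0614042 s = 9.51 kbps.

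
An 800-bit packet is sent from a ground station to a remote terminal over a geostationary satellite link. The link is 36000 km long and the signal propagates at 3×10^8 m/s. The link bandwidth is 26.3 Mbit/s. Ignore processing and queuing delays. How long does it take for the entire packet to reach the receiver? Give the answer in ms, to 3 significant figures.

Transmission delay = L/R = 800 / 26300000 = 0.0304183 ms.
Propagation delay = d/s = 36000000 m / 300000000 m/s = 120 ms.
Total = 120 ms.

120 ms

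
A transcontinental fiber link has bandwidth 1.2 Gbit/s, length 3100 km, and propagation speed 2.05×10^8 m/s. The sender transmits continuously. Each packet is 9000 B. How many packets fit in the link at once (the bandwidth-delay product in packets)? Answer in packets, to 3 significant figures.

Propagation delay = 3100000 / 2.05e+08 = 0.015122 s.
BDP = R × t_prop = 1200000000 × 0.015122 = 18146300 bits.
In packets of 72000 bits: 252 packets.

252 packets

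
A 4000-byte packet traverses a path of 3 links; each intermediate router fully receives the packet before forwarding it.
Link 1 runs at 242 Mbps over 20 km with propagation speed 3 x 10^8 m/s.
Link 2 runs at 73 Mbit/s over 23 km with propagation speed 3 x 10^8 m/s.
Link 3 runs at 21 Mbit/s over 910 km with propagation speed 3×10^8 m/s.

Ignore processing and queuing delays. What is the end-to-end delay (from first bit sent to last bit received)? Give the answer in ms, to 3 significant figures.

L = 4000 × 8 = 32000 bits.
Transmission delays (L/R per hop): 0.132231, 0.438356, 1.52381 ms; sum = 2.0944 ms.
Propagation delays (d/s per hop): 0.0666667, 0.0766667, 3.03333 ms; sum = 3.17667 ms.
End-to-end = 5.27 ms.

5.27 ms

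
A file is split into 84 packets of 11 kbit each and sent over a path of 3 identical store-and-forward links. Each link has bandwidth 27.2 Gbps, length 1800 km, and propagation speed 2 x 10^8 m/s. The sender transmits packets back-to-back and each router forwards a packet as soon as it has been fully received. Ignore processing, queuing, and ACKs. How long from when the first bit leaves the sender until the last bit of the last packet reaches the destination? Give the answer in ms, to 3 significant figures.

27.0 ms

Per-hop transmission t_tx = L/R = 11000/27200000000 = 0.000404412 ms.
Per-hop propagation t_prop = 1800000/200000000 = 9 ms.
Pipeline fill: first packet needs 3·t_tx to clear all hops; remaining 83 packets each add one t_tx.
Total = (3+84-1)·t_tx + 3·t_prop = 86·0.000404412 + 3·9 = 27.0 ms.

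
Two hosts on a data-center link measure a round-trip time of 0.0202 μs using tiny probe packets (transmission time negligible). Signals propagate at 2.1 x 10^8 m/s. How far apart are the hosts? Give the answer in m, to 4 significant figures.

One-way propagation = RTT/2 = 0.0101 μs.
d = s × t = 210000000 × 1.01e-08 = 2.121 m.

2.121 m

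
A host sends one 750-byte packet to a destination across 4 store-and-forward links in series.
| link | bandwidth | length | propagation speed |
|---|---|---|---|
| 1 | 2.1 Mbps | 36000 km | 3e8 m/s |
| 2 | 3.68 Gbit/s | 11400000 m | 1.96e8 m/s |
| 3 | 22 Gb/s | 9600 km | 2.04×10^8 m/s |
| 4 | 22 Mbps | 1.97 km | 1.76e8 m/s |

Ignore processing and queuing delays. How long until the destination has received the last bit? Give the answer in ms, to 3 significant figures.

228 ms

L = 750 × 8 = 6000 bits.
Transmission delays (L/R per hop): 2.85714, 0.00163043, 0.000272727, 0.272727 ms; sum = 3.13177 ms.
Propagation delays (d/s per hop): 120, 58.1633, 47.0588, 0.0111932 ms; sum = 225.233 ms.
End-to-end = 228 ms.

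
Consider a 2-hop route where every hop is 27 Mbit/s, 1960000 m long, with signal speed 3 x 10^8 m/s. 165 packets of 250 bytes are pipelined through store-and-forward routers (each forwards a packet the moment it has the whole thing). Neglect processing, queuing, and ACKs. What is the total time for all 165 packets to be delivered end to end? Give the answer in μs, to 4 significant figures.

Per-hop transmission t_tx = L/R = 2000/27000000 = 74.0741 μs.
Per-hop propagation t_prop = 1960000/300000000 = 6533.33 μs.
Pipeline fill: first packet needs 2·t_tx to clear all hops; remaining 164 packets each add one t_tx.
Total = (2+165-1)·t_tx + 2·t_prop = 166·74.0741 + 2·6533.33 = 25360 μs.

25360 μs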